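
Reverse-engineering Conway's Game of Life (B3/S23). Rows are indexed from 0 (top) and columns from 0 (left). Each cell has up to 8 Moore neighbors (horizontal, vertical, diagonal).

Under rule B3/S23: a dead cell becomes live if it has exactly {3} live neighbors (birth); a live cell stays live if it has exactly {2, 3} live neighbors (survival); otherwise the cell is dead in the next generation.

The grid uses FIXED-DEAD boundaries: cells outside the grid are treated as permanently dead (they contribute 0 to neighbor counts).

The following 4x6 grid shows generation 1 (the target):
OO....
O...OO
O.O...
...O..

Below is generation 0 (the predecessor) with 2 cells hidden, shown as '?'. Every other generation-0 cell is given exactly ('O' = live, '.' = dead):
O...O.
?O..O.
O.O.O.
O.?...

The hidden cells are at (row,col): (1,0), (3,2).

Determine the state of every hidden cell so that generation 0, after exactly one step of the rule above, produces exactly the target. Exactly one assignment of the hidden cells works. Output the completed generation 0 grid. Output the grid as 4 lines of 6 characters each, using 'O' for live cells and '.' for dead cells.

Answer: O...O.
OO..O.
O.O.O.
O.O...

Derivation:
Hidden generation-0 cells (in order): (1,0), (3,2).
A hidden cell only influences target cells in its own 3x3 neighborhood. Try each of the 2^2 = 4 assignments, step the completed generation 0 forward once under B3/S23, and compare with the target:
  (1,0)=. (3,2)=. -> step gives (0,0)='.' but target has 'O' -> reject
  (1,0)=. (3,2)=O -> step gives (0,0)='.' but target has 'O' -> reject
  (1,0)=O (3,2)=. -> step gives (2,2)='.' but target has 'O' -> reject
  (1,0)=O (3,2)=O -> step reproduces the target at every cell -> ACCEPT
Unique solution: (1,0)=live, (3,2)=live.
Check: live-neighbor counts of every cell in the completed generation 0:
231212
342423
362412
141311
Applying B3/S23 to generation 0 with these counts gives:
OO....
O...OO
O.O...
...O..
which matches the target exactly.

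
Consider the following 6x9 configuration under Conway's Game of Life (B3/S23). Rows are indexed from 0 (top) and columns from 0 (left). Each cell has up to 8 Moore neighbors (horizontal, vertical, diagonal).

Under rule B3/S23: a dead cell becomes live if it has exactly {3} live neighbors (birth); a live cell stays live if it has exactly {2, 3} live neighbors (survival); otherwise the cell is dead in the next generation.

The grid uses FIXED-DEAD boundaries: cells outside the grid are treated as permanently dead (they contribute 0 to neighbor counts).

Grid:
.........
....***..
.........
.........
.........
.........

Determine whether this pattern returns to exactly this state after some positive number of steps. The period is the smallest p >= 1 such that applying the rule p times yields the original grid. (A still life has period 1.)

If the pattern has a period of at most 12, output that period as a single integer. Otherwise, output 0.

Answer: 2

Derivation:
Simulating and comparing each generation to the original:
Gen 0 (original, given above): 3 live cells
Gen 1: 3 live cells, differs from original
Gen 2: 3 live cells, MATCHES original -> period = 2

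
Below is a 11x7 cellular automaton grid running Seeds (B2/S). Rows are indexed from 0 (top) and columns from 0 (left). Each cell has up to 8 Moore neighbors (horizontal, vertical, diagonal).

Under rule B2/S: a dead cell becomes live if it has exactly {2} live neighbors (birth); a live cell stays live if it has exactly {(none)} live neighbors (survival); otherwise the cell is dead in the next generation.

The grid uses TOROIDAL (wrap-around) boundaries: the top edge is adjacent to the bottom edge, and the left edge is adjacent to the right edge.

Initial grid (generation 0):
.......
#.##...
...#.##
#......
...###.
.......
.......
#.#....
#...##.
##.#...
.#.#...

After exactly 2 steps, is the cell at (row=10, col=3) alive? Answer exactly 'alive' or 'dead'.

Answer: alive

Derivation:
Simulating step by step:
Generation 0 (given above): 20 live cells
Generation 1: 14 live cells
#...#..
.#...#.
.......
..#....
......#
...#.#.
.#.....
...###.
.......
.....#.
....#..
Generation 2: 23 live cells
.#.#..#
#...#.#
.##....
.......
..####.
#.#.#.#
......#
..#....
...#..#
....#..
...#..#

Cell (10,3) at generation 2: 1 -> alive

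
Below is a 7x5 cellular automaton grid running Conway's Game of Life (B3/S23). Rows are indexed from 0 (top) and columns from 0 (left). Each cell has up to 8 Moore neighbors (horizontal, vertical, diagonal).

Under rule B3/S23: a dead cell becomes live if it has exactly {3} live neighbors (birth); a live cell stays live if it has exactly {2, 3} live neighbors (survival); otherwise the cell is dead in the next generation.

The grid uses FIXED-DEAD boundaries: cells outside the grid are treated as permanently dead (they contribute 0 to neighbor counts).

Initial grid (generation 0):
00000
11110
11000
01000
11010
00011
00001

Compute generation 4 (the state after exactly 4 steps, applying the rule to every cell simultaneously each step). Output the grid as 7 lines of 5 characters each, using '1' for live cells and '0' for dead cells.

Simulating step by step:
Generation 0 (given above): 13 live cells
Generation 1: 13 live cells
01100
10100
00000
00000
11011
00111
00011
Generation 2: 8 live cells
01100
00100
00000
00000
01001
01000
00101
Generation 3: 7 live cells
01100
01100
00000
00000
00000
01110
00000
Generation 4: 7 live cells
(generation 4 grid is the final answer)

Answer: 01100
01100
00000
00000
00100
00100
00100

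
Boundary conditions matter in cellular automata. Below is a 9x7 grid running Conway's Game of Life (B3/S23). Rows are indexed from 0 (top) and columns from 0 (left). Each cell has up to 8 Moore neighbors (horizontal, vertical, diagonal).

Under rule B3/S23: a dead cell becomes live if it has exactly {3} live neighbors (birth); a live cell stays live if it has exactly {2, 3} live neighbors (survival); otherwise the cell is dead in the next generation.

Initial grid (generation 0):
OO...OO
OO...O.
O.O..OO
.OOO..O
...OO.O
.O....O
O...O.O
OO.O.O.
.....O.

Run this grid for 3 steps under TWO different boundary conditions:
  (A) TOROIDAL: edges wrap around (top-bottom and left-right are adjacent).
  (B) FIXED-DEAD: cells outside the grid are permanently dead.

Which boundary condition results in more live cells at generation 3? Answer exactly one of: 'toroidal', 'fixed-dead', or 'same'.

Under TOROIDAL boundary, generation 3:
..O.OOO
.......
.OOOO..
..O..O.
.......
O.O.OOO
....O..
.......
O......
Population = 17

Under FIXED-DEAD boundary, generation 3:
.O.....
O...OO.
...O.O.
OO....O
OOO...O
.OO.O.O
O.O.O.O
OOOOO.O
....OO.
Population = 29

Comparison: toroidal=17, fixed-dead=29 -> fixed-dead

Answer: fixed-dead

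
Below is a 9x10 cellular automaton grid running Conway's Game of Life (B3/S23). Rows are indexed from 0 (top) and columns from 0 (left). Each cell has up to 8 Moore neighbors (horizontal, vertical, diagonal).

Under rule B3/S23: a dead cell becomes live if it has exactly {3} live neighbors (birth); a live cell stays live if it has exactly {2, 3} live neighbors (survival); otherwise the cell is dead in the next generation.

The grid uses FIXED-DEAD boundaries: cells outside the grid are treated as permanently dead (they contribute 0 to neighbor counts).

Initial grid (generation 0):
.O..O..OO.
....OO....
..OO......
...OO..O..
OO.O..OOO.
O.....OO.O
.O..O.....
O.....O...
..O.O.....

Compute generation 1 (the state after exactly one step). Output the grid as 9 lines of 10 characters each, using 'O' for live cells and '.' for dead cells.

Simulating step by step:
Generation 0 (given above): 27 live cells
Generation 1: 30 live cells
(generation 1 grid is the final answer)

Answer: ....OO....
..O.OO....
..O..O....
.O..O.OOO.
OOOOOO....
O.O..OO...
OO...OOO..
.O.O.O....
..........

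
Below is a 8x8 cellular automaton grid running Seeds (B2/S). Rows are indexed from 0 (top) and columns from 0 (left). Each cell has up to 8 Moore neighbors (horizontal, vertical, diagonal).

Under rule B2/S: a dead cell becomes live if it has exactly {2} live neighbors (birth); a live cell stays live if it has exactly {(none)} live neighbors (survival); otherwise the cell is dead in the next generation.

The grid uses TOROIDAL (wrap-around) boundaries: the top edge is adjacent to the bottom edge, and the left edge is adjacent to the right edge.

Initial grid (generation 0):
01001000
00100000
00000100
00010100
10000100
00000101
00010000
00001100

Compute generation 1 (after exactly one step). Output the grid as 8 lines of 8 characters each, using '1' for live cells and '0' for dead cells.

Answer: 00100000
01011100
00110010
00000000
00000001
10000000
00000000
00100000

Derivation:
Simulating step by step:
Generation 0 (given above): 13 live cells
Generation 1: 11 live cells
(generation 1 grid is the final answer)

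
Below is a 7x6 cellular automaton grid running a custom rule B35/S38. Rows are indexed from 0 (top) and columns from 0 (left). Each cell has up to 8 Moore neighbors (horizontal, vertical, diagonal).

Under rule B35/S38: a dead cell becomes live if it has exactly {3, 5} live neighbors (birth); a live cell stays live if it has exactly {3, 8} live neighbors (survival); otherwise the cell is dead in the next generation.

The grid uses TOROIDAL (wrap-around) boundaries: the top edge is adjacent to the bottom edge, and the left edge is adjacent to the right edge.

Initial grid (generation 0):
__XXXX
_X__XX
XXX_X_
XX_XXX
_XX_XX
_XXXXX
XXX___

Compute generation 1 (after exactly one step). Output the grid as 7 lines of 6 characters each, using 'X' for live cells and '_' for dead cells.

Answer: XX____
X_X___
___X__
______
______
______
_____X

Derivation:
Simulating step by step:
Generation 0 (given above): 28 live cells
Generation 1: 6 live cells
(generation 1 grid is the final answer)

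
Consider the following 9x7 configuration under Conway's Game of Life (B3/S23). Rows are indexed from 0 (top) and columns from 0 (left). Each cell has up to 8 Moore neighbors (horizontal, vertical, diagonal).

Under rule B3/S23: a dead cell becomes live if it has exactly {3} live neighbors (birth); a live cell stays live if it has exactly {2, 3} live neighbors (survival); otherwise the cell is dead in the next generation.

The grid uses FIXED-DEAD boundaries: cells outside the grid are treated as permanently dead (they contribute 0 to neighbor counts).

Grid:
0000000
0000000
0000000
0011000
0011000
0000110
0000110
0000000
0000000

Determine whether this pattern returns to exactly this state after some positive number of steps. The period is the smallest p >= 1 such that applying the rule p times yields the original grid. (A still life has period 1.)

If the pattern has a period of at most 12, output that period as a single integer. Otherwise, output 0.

Answer: 2

Derivation:
Simulating and comparing each generation to the original:
Gen 0 (original, given above): 8 live cells
Gen 1: 6 live cells, differs from original
Gen 2: 8 live cells, MATCHES original -> period = 2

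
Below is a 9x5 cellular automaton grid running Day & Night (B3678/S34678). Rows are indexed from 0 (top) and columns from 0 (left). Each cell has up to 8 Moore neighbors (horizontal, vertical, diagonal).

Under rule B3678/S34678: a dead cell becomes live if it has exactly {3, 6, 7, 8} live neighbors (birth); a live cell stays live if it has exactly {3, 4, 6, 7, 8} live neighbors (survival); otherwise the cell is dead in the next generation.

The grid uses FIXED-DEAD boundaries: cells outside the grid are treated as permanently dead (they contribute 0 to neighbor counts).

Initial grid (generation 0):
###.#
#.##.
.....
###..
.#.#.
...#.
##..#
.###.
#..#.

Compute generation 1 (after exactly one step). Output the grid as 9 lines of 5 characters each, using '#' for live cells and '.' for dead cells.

Answer: .##..
..##.
#..#.
.##..
##...
##..#
.#...
.####
.#...

Derivation:
Simulating step by step:
Generation 0 (given above): 21 live cells
Generation 1: 19 live cells
(generation 1 grid is the final answer)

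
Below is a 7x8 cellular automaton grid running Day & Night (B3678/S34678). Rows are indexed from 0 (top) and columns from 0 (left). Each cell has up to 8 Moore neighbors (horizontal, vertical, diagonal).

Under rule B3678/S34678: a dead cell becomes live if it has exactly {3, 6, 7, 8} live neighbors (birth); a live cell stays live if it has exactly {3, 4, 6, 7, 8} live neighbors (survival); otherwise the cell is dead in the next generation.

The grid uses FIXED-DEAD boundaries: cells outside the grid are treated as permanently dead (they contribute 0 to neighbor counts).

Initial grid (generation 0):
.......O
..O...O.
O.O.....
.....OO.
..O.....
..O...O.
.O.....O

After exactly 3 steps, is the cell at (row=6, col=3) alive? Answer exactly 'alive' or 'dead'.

Answer: dead

Derivation:
Simulating step by step:
Generation 0 (given above): 12 live cells
Generation 1: 8 live cells
........
.O......
.O...OO.
.O......
.....OO.
.O......
........
Generation 2: 2 live cells
........
........
O.O.....
........
........
........
........
Generation 3: 0 live cells
........
........
........
........
........
........
........

Cell (6,3) at generation 3: 0 -> dead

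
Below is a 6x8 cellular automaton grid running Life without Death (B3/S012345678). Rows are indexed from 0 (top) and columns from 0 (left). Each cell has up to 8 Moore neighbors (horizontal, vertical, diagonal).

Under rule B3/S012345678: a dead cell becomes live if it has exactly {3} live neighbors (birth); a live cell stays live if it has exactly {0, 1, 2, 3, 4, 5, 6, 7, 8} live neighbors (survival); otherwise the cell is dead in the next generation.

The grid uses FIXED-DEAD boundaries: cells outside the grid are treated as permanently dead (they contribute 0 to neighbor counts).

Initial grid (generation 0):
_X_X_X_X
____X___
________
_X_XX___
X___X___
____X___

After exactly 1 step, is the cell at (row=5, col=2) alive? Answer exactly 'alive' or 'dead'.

Answer: dead

Derivation:
Simulating step by step:
Generation 0 (given above): 11 live cells
Generation 1: 15 live cells
_X_XXX_X
____X___
___XX___
_X_XX___
X___XX__
____X___

Cell (5,2) at generation 1: 0 -> dead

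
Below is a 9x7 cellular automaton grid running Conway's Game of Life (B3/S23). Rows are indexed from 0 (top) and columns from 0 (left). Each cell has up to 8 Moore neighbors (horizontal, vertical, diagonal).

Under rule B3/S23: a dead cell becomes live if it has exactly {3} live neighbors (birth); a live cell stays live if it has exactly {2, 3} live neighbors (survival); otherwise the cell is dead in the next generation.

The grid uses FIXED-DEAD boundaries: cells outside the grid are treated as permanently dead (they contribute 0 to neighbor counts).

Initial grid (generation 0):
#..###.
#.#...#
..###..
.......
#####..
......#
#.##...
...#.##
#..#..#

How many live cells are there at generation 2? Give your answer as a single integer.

Simulating step by step:
Generation 0 (given above): 25 live cells
Generation 1: 25 live cells
.#.###.
..#....
.###...
.......
.###...
#...#..
..#####
.#.#.##
....###
Generation 2: 14 live cells
..###..
.......
.###...
.......
.###...
.......
.##...#
.......
....#.#
Population at generation 2: 14

Answer: 14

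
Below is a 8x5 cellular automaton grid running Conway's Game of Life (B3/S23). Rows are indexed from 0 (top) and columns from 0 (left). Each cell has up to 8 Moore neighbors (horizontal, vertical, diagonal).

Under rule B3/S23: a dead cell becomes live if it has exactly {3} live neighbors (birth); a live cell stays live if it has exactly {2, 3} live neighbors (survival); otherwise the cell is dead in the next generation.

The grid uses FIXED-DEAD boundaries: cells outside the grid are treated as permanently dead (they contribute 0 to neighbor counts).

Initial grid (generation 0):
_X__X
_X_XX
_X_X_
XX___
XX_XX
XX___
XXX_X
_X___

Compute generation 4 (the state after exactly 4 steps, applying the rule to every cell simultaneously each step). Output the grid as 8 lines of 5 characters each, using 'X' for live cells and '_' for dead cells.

Answer: _X___
X_X__
_XXX_
_XX_X
__X_X
____X
____X
_X_X_

Derivation:
Simulating step by step:
Generation 0 (given above): 20 live cells
Generation 1: 17 live cells
__XXX
XX_XX
_X_XX
___XX
_____
____X
__X__
XXX__
Generation 2: 16 live cells
_XX_X
XX___
XX___
__XXX
___XX
_____
__XX_
_XX__
Generation 3: 18 live cells
XXX__
_____
X__X_
_XX_X
__X_X
__X_X
_XXX_
_XXX_
Generation 4: 15 live cells
(generation 4 grid is the final answer)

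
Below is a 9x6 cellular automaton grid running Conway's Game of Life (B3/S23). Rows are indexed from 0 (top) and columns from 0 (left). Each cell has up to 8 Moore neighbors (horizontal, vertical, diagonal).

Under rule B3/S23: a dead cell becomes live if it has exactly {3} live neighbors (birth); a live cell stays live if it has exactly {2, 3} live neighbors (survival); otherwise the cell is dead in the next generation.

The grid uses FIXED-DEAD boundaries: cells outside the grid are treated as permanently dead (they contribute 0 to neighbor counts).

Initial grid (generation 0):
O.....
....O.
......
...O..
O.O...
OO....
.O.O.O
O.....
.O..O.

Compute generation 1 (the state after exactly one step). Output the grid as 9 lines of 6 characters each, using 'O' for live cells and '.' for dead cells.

Answer: ......
......
......
......
O.O...
O.....
.OO...
OOO.O.
......

Derivation:
Simulating step by step:
Generation 0 (given above): 13 live cells
Generation 1: 9 live cells
(generation 1 grid is the final answer)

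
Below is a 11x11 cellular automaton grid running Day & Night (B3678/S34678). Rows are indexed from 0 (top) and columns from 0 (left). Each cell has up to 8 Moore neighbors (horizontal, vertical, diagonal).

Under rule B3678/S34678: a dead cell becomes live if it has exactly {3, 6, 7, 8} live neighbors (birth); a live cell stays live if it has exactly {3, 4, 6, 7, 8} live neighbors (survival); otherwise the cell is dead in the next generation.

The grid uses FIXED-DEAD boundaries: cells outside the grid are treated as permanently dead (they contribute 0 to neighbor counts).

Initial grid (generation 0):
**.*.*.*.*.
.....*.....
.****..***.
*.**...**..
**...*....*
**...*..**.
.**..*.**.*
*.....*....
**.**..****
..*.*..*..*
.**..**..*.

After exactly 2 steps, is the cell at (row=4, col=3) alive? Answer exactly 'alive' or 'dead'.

Simulating step by step:
Generation 0 (given above): 53 live cells
Generation 1: 51 live cells
....*.*....
*......*.*.
.****.***..
**.*..***..
*...*.**...
*...*..****
.*.....**..
*..****...*
.***.*****.
*.*.*..*..*
...*.......
Generation 2: 46 live cells
...........
.**.*..*...
.***.***.*.
**.*...**..
*..*..***..
.*...*...*.
*..*...**.*
...***.*...
***.*..****
..*.**.*.*.
...........

Cell (4,3) at generation 2: 1 -> alive

Answer: alive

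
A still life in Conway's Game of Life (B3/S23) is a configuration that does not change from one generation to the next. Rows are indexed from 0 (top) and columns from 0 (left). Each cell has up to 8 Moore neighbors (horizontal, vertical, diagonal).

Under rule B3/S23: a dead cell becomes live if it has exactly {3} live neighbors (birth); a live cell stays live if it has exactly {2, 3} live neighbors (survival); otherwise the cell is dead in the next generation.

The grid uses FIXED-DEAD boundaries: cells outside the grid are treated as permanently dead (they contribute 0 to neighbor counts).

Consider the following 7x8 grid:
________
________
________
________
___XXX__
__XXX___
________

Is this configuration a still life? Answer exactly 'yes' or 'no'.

Compute generation 1 and compare to generation 0 (given above):
Generation 1:
________
________
________
____X___
__X__X__
__X__X__
___X____
Cell (3,4) differs: gen0=0 vs gen1=1 -> NOT a still life.

Answer: no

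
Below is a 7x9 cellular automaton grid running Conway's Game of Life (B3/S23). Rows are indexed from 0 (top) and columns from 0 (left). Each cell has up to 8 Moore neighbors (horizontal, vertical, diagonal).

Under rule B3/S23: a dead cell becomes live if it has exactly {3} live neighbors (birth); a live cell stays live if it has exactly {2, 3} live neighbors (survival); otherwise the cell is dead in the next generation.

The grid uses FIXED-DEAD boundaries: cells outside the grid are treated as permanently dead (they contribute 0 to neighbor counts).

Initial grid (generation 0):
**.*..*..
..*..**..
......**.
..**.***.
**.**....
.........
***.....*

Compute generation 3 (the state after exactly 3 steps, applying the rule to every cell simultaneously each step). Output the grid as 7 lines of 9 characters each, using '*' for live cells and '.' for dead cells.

Answer: .....**..
....*..*.
.....**..
.........
..*.***..
....***..
.........

Derivation:
Simulating step by step:
Generation 0 (given above): 22 live cells
Generation 1: 22 live cells
.**..**..
.**..*...
..***....
.***.*.*.
.*.****..
...*.....
.*.......
Generation 2: 14 live cells
.**..**..
.....**..
.....**..
.*.......
.*...**..
...*.*...
.........
Generation 3: 13 live cells
(generation 3 grid is the final answer)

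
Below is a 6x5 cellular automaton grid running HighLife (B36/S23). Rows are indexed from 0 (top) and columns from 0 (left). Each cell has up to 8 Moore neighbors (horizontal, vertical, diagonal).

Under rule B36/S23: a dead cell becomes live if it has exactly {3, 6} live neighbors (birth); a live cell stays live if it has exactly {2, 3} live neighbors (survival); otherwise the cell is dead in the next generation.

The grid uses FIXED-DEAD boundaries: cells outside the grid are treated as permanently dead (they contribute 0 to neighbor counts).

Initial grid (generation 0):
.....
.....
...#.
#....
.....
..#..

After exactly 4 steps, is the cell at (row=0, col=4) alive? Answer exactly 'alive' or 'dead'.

Answer: dead

Derivation:
Simulating step by step:
Generation 0 (given above): 3 live cells
Generation 1: 0 live cells
.....
.....
.....
.....
.....
.....
Generation 2: 0 live cells
.....
.....
.....
.....
.....
.....
Generation 3: 0 live cells
.....
.....
.....
.....
.....
.....
Generation 4: 0 live cells
.....
.....
.....
.....
.....
.....

Cell (0,4) at generation 4: 0 -> dead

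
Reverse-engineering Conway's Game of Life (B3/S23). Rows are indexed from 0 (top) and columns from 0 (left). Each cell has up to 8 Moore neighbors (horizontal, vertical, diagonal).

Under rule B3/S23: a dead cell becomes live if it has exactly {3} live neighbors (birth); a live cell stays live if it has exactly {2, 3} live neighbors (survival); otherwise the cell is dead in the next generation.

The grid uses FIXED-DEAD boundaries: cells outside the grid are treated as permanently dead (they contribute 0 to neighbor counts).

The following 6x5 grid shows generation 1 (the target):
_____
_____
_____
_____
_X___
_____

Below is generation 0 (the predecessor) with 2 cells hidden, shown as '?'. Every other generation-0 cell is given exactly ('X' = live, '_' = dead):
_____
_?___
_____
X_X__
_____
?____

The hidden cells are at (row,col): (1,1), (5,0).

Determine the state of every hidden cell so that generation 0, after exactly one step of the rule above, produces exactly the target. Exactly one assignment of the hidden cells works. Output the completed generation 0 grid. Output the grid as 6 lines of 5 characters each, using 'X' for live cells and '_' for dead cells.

Hidden generation-0 cells (in order): (1,1), (5,0).
A hidden cell only influences target cells in its own 3x3 neighborhood. Try each of the 2^2 = 4 assignments, step the completed generation 0 forward once under B3/S23, and compare with the target:
  (1,1)=_ (5,0)=_ -> step gives (4,1)='_' but target has 'X' -> reject
  (1,1)=_ (5,0)=X -> step reproduces the target at every cell -> ACCEPT
  (1,1)=X (5,0)=_ -> step gives (2,1)='X' but target has '_' -> reject
  (1,1)=X (5,0)=X -> step gives (2,1)='X' but target has '_' -> reject
Unique solution: (1,1)=dead, (5,0)=live.
Check: live-neighbor counts of every cell in the completed generation 0:
00000
00000
12110
02010
23110
01000
Applying B3/S23 to generation 0 with these counts gives:
_____
_____
_____
_____
_X___
_____
which matches the target exactly.

Answer: _____
_____
_____
X_X__
_____
X____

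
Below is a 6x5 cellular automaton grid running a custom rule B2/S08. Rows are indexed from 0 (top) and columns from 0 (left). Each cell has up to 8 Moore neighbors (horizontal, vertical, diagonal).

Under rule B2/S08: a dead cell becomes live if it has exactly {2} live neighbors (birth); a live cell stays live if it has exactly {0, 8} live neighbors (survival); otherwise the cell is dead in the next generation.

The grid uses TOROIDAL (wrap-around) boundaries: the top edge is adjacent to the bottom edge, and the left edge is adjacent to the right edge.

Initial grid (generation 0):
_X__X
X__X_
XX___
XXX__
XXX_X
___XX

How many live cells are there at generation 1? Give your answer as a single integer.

Answer: 1

Derivation:
Simulating step by step:
Generation 0 (given above): 15 live cells
Generation 1: 1 live cells
_____
_____
___X_
_____
_____
_____
Population at generation 1: 1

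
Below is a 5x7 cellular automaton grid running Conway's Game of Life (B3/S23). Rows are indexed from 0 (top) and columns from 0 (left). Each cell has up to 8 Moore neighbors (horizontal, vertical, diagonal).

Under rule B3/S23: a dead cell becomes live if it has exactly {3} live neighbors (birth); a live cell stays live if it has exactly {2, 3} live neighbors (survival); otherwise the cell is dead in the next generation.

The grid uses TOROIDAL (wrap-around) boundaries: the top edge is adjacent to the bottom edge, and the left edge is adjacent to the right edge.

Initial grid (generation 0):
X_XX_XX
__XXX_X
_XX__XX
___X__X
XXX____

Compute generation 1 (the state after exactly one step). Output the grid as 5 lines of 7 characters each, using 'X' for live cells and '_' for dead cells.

Simulating step by step:
Generation 0 (given above): 18 live cells
Generation 1: 8 live cells
(generation 1 grid is the final answer)

Answer: _____X_
_______
_X____X
___X_XX
____XX_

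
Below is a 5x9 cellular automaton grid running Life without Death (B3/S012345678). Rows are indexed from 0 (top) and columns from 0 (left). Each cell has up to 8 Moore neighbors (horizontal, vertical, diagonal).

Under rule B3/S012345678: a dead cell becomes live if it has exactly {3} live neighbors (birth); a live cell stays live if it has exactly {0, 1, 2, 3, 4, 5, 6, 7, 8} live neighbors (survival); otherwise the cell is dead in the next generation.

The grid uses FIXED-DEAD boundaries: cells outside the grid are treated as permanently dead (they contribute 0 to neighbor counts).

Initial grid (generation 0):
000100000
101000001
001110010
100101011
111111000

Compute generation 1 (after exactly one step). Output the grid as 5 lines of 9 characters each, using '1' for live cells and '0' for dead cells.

Simulating step by step:
Generation 0 (given above): 19 live cells
Generation 1: 23 live cells
(generation 1 grid is the final answer)

Answer: 000100000
111010001
001110110
100101011
111111100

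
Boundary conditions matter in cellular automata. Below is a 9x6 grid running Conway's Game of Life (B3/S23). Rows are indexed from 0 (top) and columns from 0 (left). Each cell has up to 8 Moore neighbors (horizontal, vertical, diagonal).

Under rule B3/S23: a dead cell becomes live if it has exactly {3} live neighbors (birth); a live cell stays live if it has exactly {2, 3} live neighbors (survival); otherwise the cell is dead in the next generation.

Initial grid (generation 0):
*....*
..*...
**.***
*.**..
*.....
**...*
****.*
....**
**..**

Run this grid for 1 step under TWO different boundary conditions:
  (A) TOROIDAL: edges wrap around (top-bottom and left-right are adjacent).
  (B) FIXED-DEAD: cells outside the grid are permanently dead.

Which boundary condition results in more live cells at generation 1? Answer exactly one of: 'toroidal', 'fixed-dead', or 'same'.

Under TOROIDAL boundary, generation 1:
....*.
..**..
*...**
..**..
..*...
....*.
..**..
......
.*....
Population = 13

Under FIXED-DEAD boundary, generation 1:
......
*.**.*
*...*.
*.**..
*.*...
....*.
*.**.*
......
....**
Population = 18

Comparison: toroidal=13, fixed-dead=18 -> fixed-dead

Answer: fixed-dead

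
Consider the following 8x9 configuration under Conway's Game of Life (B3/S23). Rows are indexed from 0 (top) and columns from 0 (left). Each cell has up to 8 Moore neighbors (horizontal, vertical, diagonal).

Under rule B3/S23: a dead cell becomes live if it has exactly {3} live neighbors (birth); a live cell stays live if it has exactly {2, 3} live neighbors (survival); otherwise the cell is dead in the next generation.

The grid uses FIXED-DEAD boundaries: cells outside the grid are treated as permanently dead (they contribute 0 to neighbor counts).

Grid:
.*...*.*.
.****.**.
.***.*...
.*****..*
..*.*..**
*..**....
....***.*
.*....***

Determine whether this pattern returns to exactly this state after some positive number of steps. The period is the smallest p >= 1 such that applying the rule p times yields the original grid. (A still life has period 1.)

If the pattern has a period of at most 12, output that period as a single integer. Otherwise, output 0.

Answer: 0

Derivation:
Simulating and comparing each generation to the original:
Gen 0 (original, given above): 34 live cells
Gen 1: 23 live cells, differs from original
Gen 2: 14 live cells, differs from original
Gen 3: 9 live cells, differs from original
Gen 4: 5 live cells, differs from original
Gen 5: 3 live cells, differs from original
Gen 6: 2 live cells, differs from original
Gen 7: 0 live cells, differs from original
Gen 8: 0 live cells, differs from original
Gen 9: 0 live cells, differs from original
Gen 10: 0 live cells, differs from original
Gen 11: 0 live cells, differs from original
Gen 12: 0 live cells, differs from original
No period found within 12 steps.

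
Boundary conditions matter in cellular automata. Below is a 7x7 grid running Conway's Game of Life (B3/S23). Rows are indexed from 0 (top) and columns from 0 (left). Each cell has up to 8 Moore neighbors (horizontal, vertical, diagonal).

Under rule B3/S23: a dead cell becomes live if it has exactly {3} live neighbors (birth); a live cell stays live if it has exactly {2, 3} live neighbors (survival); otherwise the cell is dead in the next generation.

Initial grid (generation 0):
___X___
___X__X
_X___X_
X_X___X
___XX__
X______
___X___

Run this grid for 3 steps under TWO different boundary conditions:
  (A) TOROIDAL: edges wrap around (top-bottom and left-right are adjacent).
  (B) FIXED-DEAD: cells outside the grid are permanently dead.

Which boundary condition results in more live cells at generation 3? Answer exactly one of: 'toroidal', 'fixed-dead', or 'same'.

Answer: fixed-dead

Derivation:
Under TOROIDAL boundary, generation 3:
____XX_
___XXX_
_______
_______
___X___
_XXX___
__X_X__
Population = 11

Under FIXED-DEAD boundary, generation 3:
__X____
__X____
_XX_X_X
_____XX
_XXX_XX
__XXX__
___X___
Population = 17

Comparison: toroidal=11, fixed-dead=17 -> fixed-dead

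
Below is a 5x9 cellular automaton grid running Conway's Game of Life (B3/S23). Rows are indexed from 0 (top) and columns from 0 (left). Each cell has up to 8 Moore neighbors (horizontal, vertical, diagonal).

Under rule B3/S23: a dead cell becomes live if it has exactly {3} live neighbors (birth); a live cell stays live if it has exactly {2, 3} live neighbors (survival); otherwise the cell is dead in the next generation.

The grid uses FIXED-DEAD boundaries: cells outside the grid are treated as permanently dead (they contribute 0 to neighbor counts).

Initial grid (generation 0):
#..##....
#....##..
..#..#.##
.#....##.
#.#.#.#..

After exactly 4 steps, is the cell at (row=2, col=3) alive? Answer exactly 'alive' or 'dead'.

Simulating step by step:
Generation 0 (given above): 17 live cells
Generation 1: 18 live cells
....##...
.#.#.###.
.#...#..#
.###....#
.#...###.
Generation 2: 17 live cells
....##...
..#....#.
##.#.#..#
##..##..#
.#....##.
Generation 3: 19 live cells
.........
.###.##..
#..#.####
....##..#
##...###.
Generation 4: 15 live cells
..#......
.###.#...
.#.#....#
##......#
....####.

Cell (2,3) at generation 4: 1 -> alive

Answer: alive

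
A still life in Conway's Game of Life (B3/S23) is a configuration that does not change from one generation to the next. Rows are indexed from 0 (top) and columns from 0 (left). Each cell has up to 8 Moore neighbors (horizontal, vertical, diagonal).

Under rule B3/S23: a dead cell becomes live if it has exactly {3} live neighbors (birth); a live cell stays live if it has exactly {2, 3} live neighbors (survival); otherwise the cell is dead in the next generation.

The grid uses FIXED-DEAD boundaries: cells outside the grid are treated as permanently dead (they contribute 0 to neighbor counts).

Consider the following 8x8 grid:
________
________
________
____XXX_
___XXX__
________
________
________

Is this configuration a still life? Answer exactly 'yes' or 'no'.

Compute generation 1 and compare to generation 0 (given above):
Generation 1:
________
________
_____X__
___X__X_
___X__X_
____X___
________
________
Cell (2,5) differs: gen0=0 vs gen1=1 -> NOT a still life.

Answer: no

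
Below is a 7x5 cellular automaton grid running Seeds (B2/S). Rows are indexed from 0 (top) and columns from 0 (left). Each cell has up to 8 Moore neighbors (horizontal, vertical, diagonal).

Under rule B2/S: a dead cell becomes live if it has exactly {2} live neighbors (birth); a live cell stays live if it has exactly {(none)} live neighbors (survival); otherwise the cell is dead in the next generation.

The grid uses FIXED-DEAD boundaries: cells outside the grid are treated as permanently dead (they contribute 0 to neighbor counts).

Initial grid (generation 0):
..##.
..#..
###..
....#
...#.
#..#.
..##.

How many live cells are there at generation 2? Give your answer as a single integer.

Simulating step by step:
Generation 0 (given above): 12 live cells
Generation 1: 7 live cells
.#...
#....
.....
#....
..#..
.#...
.#..#
Generation 2: 10 live cells
#....
.#...
##...
.#...
#....
#..#.
#.#..
Population at generation 2: 10

Answer: 10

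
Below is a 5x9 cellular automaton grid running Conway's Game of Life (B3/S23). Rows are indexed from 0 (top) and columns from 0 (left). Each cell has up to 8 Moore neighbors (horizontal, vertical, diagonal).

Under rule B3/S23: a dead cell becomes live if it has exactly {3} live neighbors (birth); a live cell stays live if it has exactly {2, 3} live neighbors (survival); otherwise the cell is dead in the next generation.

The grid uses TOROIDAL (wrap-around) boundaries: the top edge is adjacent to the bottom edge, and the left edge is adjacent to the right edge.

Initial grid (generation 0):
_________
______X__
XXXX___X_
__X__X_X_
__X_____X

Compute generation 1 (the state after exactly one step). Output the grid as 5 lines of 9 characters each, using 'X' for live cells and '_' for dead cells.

Answer: _________
_XX______
_XXX___XX
X_____XX_
_________

Derivation:
Simulating step by step:
Generation 0 (given above): 11 live cells
Generation 1: 10 live cells
(generation 1 grid is the final answer)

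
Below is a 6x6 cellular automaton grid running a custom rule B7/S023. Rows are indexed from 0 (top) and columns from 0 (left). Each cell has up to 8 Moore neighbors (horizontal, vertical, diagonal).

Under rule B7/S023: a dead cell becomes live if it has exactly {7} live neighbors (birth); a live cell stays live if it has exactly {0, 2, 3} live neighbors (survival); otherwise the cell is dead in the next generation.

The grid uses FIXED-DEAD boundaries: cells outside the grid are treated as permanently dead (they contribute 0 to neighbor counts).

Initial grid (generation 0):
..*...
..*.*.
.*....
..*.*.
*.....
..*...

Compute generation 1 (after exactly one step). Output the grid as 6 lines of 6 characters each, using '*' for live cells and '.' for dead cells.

Simulating step by step:
Generation 0 (given above): 8 live cells
Generation 1: 6 live cells
(generation 1 grid is the final answer)

Answer: ......
..*.*.
.*....
....*.
*.....
..*...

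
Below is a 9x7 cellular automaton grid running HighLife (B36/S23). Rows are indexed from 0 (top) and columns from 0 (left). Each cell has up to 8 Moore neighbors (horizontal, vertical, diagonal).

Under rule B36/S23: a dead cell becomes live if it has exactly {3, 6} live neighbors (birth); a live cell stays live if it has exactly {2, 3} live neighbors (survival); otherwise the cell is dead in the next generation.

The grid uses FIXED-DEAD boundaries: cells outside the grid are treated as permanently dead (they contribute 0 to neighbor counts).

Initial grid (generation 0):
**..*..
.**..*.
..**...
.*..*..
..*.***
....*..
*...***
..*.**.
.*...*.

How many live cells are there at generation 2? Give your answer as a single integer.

Answer: 13

Derivation:
Simulating step by step:
Generation 0 (given above): 24 live cells
Generation 1: 15 live cells
***....
*...*..
...**..
.*..*..
....*..
.......
......*
.*.*...
....**.
Generation 2: 13 live cells
**.....
*.*.*..
...***.
....**.
.......
.......
.......
....**.
....*..
Population at generation 2: 13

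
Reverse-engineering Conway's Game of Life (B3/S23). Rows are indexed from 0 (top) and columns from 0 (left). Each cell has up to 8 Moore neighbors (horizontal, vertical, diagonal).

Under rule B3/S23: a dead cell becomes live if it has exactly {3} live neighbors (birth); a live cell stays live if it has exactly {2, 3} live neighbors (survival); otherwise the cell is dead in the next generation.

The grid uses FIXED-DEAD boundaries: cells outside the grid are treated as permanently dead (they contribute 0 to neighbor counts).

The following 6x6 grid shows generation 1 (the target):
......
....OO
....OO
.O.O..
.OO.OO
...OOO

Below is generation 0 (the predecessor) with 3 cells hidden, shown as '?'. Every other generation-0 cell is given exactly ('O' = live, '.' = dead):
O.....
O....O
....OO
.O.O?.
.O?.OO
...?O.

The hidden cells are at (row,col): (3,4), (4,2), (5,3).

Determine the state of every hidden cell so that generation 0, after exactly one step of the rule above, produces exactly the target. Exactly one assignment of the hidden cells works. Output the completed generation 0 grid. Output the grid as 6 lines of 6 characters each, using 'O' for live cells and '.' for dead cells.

Answer: O.....
O....O
....OO
.O.O..
.OO.OO
....O.

Derivation:
Hidden generation-0 cells (in order): (3,4), (4,2), (5,3).
A hidden cell only influences target cells in its own 3x3 neighborhood. Try each of the 2^3 = 8 assignments, step the completed generation 0 forward once under B3/S23, and compare with the target:
  (3,4)=. (4,2)=. (5,3)=. -> step gives (3,1)='.' but target has 'O' -> reject
  (3,4)=. (4,2)=. (5,3)=O -> step gives (3,1)='.' but target has 'O' -> reject
  (3,4)=. (4,2)=O (5,3)=. -> step reproduces the target at every cell -> ACCEPT
  (3,4)=. (4,2)=O (5,3)=O -> step gives (4,2)='.' but target has 'O' -> reject
  (3,4)=O (4,2)=. (5,3)=. -> step gives (2,3)='O' but target has '.' -> reject
  (3,4)=O (4,2)=. (5,3)=O -> step gives (2,3)='O' but target has '.' -> reject
  (3,4)=O (4,2)=O (5,3)=. -> step gives (2,3)='O' but target has '.' -> reject
  (3,4)=O (4,2)=O (5,3)=O -> step gives (2,3)='O' but target has '.' -> reject
Unique solution: (3,4)=dead, (4,2)=live, (5,3)=dead.
Check: live-neighbor counts of every cell in the completed generation 0:
120011
120132
222232
224354
223432
122323
Applying B3/S23 to generation 0 with these counts gives:
......
....OO
....OO
.O.O..
.OO.OO
...OOO
which matches the target exactly.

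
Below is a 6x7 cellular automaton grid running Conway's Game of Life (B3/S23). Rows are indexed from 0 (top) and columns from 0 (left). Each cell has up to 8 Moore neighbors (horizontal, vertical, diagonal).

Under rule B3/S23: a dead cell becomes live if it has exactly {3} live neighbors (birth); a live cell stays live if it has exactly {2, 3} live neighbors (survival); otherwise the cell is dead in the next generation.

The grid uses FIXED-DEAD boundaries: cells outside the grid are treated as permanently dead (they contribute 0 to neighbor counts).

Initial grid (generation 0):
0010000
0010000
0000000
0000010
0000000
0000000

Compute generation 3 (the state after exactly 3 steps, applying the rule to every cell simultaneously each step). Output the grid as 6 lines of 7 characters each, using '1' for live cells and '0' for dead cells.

Simulating step by step:
Generation 0 (given above): 3 live cells
Generation 1: 0 live cells
0000000
0000000
0000000
0000000
0000000
0000000
Generation 2: 0 live cells
0000000
0000000
0000000
0000000
0000000
0000000
Generation 3: 0 live cells
(generation 3 grid is the final answer)

Answer: 0000000
0000000
0000000
0000000
0000000
0000000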